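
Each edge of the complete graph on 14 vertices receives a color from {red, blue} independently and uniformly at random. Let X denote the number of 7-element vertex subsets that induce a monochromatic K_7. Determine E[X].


Let X = Σ_S X_S over the C(14, 7) = 3432 subsets S of size 7, where X_S = 1 if the K_7 on S is monochromatic.
For a fixed S, the K_7 on S has C(7, 2) = 21 edges. P[all 21 edges red] = (1/2)^21, and likewise for blue, so P[monochromatic] = 2·(1/2)^21 = 2^{1 − 21} = 1/1048576.
By linearity: E[X] = C(14, 7) · 2^{1 − 21} = 3432 · 1/1048576 = 429/131072.
Numerically: E[X] ≈ 0.003.

E[X] = C(14,7)·2^(1−C(7,2)) = 429/131072 ≈ 0.003.


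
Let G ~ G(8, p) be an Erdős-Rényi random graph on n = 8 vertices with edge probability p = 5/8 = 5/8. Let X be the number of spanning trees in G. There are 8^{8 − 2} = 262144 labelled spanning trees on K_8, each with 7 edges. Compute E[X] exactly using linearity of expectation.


K_8 has 8^{8 − 2} = 262144 labelled spanning trees.
For each such spanning tree H, let X_H = 1 if all 7 edges of H are present in G. Then P[X_H = 1] = p^{7} = (5/8)^{7} = 78125/2097152.
By linearity of expectation: E[X] = Σ_H E[X_H] = 262144 · p^{7} = 262144 · 78125/2097152 = 78125/8.
Numerically: E[X] ≈ 9765.62.

E[X] = 262144 · (5/8)^{7} = 78125/8 ≈ 9765.62.


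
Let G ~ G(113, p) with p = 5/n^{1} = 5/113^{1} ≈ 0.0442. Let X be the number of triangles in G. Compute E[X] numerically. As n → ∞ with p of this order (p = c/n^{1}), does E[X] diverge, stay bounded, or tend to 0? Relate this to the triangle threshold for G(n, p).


Number of potential triangles: C(113, 3) = 234136.
Each occurs with probability p³ ≈ (0.0442)³ ≈ 8.66313e-05.
By linearity: E[X] = C(113, 3)·p³ ≈ 234136 · 8.66313e-05 ≈ 20.283.
Here α = 1, so p = 5/n is exactly at the triangle threshold p ~ 1/n. Asymptotically E[X] → c³/6 = 5³/6 = 125/6 ≈ 20.833, a bounded constant. In this regime the triangle count is asymptotically Poisson(c³/6).

E[X] ≈ 20.283; in regime p = Θ(1/n^{1}) E[X] stays bounded (at the triangle threshold p ~ 1/n).


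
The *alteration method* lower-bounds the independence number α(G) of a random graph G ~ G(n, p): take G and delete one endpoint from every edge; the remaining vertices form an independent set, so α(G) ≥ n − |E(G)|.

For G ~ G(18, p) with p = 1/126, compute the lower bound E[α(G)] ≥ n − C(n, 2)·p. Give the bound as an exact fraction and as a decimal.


E[|E(G)|] = C(18, 2)·p = 153 · (1/126) = 17/14.
E[α(G)] ≥ n − E[|E(G)|] = 18 − 17/14 = 235/14.
Numerically: ≈ 16.785714.
(This is only a lower bound; the true E[α(G)] may be larger.)

E[α(G)] ≥ 235/14 ≈ 16.785714.


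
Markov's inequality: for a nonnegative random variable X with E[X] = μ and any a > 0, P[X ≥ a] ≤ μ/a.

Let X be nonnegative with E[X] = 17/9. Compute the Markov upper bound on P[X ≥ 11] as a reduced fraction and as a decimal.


μ = E[X] = 17/9, a = 11.
Markov: P[X ≥ 11] ≤ μ/a = (17/9)/11 = 17/99.
Numerically: ≈ 0.171717.
(Since a = 11 > μ = 1.888889, the bound 17/99 is < 1 and informative.)

P[X ≥ 11] ≤ 17/99 ≈ 0.171717.


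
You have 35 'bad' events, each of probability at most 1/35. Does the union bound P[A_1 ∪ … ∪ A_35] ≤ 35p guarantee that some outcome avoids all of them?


Union bound: P[∪_{i=1}^{35} A_i] ≤ Σ_i P[A_i] ≤ 35·p = 35·(1/35) = 1.
Numerically: 1 ≈ 1.0000000.
Is 1 < 1? NO.
Since the bound 1 is ≥ 1, the union bound is uninformative here; it does NOT by itself certify existence.

35·p = 1 ≈ 1.0000000; existence NOT certified by the union bound.


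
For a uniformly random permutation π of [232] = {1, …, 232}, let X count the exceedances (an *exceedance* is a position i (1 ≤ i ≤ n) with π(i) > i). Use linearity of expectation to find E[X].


Write X = Σ_{i=1}^{232} X_i, where X_i = 1_{π(i) > i}.
For each fixed i, π(i) is uniform over {1, …, 232} (marginal of a uniform permutation), so P[π(i) > i] = (n − i)/n. Summing: Σ_{i=1}^{232} (n − i)/n = (0 + 1 + … + 231)/232 = 232(232 − 1)/(2·232) = (232 − 1)/2.
Hence E[X] = Σ_{i=1}^{232} (232 − i)/232 = 231/2 ≈ 115.50000.

E[X] = 231/2 = 115.50000.


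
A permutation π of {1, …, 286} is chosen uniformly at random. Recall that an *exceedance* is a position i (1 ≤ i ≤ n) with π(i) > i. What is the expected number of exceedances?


Write X = Σ_{i=1}^{286} X_i, where X_i = 1_{π(i) > i}.
For each fixed i, π(i) is uniform over {1, …, 286} (marginal of a uniform permutation), so P[π(i) > i] = (n − i)/n. Summing: Σ_{i=1}^{286} (n − i)/n = (0 + 1 + … + 285)/286 = 286(286 − 1)/(2·286) = (286 − 1)/2.
Hence E[X] = Σ_{i=1}^{286} (286 − i)/286 = 285/2 ≈ 142.500000.

E[X] = 285/2 = 142.500000.


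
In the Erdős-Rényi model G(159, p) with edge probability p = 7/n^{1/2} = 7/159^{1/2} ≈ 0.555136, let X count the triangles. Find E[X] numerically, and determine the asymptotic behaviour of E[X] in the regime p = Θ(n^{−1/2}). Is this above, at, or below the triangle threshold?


Number of potential triangles: C(159, 3) = 657359.
Each occurs with probability p³ ≈ (0.555136)³ ≈ 1.71079682e-01.
By linearity: E[X] = C(159, 3)·p³ ≈ 657359 · 1.71079682e-01 ≈ 112460.768482.
Since α = 1/2 < 1, p = c/n^{1/2} ≫ 1/n is above the triangle threshold p ~ 1/n. Asymptotically E[X] ~ (c³/6)·n^{3(1−α)} = (7³/6)·n^{1.5} → ∞; triangles are abundant w.h.p.

E[X] ≈ 112460.768482; in regime p = Θ(1/n^{1/2}) E[X] diverges (above the triangle threshold p ~ 1/n).


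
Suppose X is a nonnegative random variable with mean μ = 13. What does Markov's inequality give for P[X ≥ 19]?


μ = E[X] = 13, a = 19.
Markov: P[X ≥ 19] ≤ μ/a = (13)/19 = 13/19.
Numerically: ≈ 0.684.
(Since a = 19 > μ = 13.000, the bound 13/19 is < 1 and informative.)

P[X ≥ 19] ≤ 13/19 ≈ 0.684.


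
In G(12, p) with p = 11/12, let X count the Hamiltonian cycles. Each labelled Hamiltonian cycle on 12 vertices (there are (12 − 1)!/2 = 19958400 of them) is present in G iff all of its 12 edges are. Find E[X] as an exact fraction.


K_12 has (12 − 1)!/2 = 19958400 labelled Hamiltonian cycles.
For each such Hamiltonian cycle H, let X_H = 1 if all 12 edges of H are present in G. Then P[X_H = 1] = p^{12} = (11/12)^{12} = 3138428376721/8916100448256.
By linearity of expectation: E[X] = Σ_H E[X_H] = 19958400 · p^{12} = 19958400 · 3138428376721/8916100448256 = 6041474625187925/859963392.
Numerically: E[X] ≈ 7.025e+06.

E[X] = 19958400 · (11/12)^{12} = 6041474625187925/859963392 ≈ 7.025e+06.


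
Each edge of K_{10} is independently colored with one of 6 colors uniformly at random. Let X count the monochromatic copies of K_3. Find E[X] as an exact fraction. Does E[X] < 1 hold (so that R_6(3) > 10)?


E[X] = C(10, 3) · 6^{1 − 3} = 120 · 6^{−2} = 120/36.
As a reduced fraction: E[X] = 10/3 ≈ 3.3333333.
Is E[X] < 1? NO.
Since E[X] ≥ 1, the first-moment bound is inconclusive at n = 10; it does NOT by itself certify R_6(3) > 10.

E[X] = 10/3 ≈ 3.3333333; E[X] ≥ 1; first-moment method inconclusive here.


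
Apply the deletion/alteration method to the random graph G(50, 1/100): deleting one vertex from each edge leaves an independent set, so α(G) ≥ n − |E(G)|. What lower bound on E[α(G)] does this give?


E[|E(G)|] = C(50, 2)·p = 1225 · (1/100) = 49/4.
E[α(G)] ≥ n − E[|E(G)|] = 50 − 49/4 = 151/4.
Numerically: ≈ 37.750.
(This is only a lower bound; the true E[α(G)] may be larger.)

E[α(G)] ≥ 151/4 ≈ 37.750.


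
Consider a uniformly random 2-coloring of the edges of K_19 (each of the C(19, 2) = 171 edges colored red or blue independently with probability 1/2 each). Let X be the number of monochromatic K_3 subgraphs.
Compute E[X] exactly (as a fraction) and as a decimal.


Let X = Σ_S X_S over the C(19, 3) = 969 subsets S of size 3, where X_S = 1 if the K_3 on S is monochromatic.
For a fixed S, the K_3 on S has C(3, 2) = 3 edges. P[all 3 edges red] = (1/2)^3, and likewise for blue, so P[monochromatic] = 2·(1/2)^3 = 2^{1 − 3} = 1/4.
By linearity: E[X] = C(19, 3) · 2^{1 − 3} = 969 · 1/4 = 969/4.
Numerically: E[X] ≈ 242.250.

E[X] = C(19,3)·2^(1−C(3,2)) = 969/4 ≈ 242.250.


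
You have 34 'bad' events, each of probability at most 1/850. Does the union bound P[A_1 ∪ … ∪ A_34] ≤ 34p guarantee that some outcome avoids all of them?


Union bound: P[∪_{i=1}^{34} A_i] ≤ Σ_i P[A_i] ≤ 34·p = 34·(1/850) = 1/25.
Numerically: 1/25 ≈ 0.0400000.
Is 1/25 < 1? YES.
Since P[∪ A_i] ≤ 1/25 < 1, the complement has P[∩ A_i^c] ≥ 1 − 1/25 = 24/25 > 0, so some outcome avoids every A_i.

34·p = 1/25 ≈ 0.0400000; existence CERTIFIED by the union bound.


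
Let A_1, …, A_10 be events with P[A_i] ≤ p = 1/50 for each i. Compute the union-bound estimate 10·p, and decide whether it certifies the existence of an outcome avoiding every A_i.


Union bound: P[∪_{i=1}^{10} A_i] ≤ Σ_i P[A_i] ≤ 10·p = 10·(1/50) = 1/5.
Numerically: 1/5 ≈ 0.200.
Is 1/5 < 1? YES.
Since P[∪ A_i] ≤ 1/5 < 1, the complement has P[∩ A_i^c] ≥ 1 − 1/5 = 4/5 > 0, so some outcome avoids every A_i.

10·p = 1/5 ≈ 0.200; existence CERTIFIED by the union bound.


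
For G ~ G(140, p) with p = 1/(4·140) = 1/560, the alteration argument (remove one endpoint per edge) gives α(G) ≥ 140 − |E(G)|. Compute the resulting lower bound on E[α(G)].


E[|E(G)|] = C(140, 2)·p = 9730 · (1/560) = 139/8.
E[α(G)] ≥ n − E[|E(G)|] = 140 − 139/8 = 981/8.
Numerically: ≈ 122.62500.
(This is only a lower bound; the true E[α(G)] may be larger.)

E[α(G)] ≥ 981/8 ≈ 122.62500.


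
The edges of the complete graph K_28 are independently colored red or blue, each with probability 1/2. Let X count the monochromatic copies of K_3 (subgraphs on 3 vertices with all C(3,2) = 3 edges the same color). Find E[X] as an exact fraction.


Let X = Σ_S X_S over the C(28, 3) = 3276 subsets S of size 3, where X_S = 1 if the K_3 on S is monochromatic.
For a fixed S, the K_3 on S has C(3, 2) = 3 edges. P[all 3 edges red] = (1/2)^3, and likewise for blue, so P[monochromatic] = 2·(1/2)^3 = 2^{1 − 3} = 1/4.
By linearity of expectation: E[X] = C(28, 3) · 2^{1 − 3} = 3276 · 1/4 = 819.
Numerically: E[X] ≈ 819.0000.

E[X] = C(28,3)·2^(1−C(3,2)) = 819 ≈ 819.0000.


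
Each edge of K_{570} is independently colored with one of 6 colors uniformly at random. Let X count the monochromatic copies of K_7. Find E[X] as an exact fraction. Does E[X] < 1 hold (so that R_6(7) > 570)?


E[X] = C(570, 7) · 6^{1 − 21} = 3737936877831720 · 6^{−20} = 3737936877831720/3656158440062976.
As a reduced fraction: E[X] = 5768421107765/5642219814912 ≈ 1.0223673.
Is E[X] < 1? NO.
Since E[X] ≥ 1, the first-moment bound is inconclusive at n = 570; it does NOT by itself certify R_6(7) > 570.

E[X] = 5768421107765/5642219814912 ≈ 1.0223673; E[X] ≥ 1; first-moment method inconclusive here.


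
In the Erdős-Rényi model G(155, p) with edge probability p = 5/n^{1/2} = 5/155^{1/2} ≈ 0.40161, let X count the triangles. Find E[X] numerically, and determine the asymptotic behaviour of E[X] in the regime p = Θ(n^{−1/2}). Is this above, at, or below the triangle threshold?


Number of potential triangles: C(155, 3) = 608685.
Each occurs with probability p³ ≈ (0.40161)³ ≈ 6.4775752e-02.
By linearity: E[X] = C(155, 3)·p³ ≈ 608685 · 6.4775752e-02 ≈ 39428.02881.
Since α = 1/2 < 1, p = c/n^{1/2} ≫ 1/n is above the triangle threshold p ~ 1/n. Asymptotically E[X] ~ (c³/6)·n^{3(1−α)} = (5³/6)·n^{1.5} → ∞; triangles are abundant w.h.p.

E[X] ≈ 39428.02881; in regime p = Θ(1/n^{1/2}) E[X] diverges (above the triangle threshold p ~ 1/n).


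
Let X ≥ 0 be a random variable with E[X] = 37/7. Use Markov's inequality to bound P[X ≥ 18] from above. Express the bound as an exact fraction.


μ = E[X] = 37/7, a = 18.
Markov: P[X ≥ 18] ≤ μ/a = (37/7)/18 = 37/126.
Numerically: ≈ 0.294.
(Since a = 18 > μ = 5.286, the bound 37/126 is < 1 and informative.)

P[X ≥ 18] ≤ 37/126 ≈ 0.294.


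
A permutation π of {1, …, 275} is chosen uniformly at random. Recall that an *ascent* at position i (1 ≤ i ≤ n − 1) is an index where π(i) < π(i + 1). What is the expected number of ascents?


Write X = Σ X_I over i = 1, …, 274, with X_I the indicator of one ascent.
There are 274 indicators.
For each fixed i, the pair (π(i), π(i+1)) is a uniformly random ordered pair of distinct values from {1, …, 275}; by symmetry P[π(i) < π(i+1)] = 1/2.
By linearity: E[X] = 274 · (1/2) = (275 − 1) · (1/2) = 137 ≈ 137.000000.

E[X] = 137 = 137.000000.


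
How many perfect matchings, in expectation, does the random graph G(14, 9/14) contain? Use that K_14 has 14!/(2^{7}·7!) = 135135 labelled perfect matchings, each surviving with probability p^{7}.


K_14 has 14!/(2^{7}·7!) = 135135 labelled perfect matchings.
For each such perfect matching H, let X_H = 1 if all 7 edges of H are present in G. Then P[X_H = 1] = p^{7} = (9/14)^{7} = 4782969/105413504.
By linearity of expectation: E[X] = Σ_H E[X_H] = 135135 · p^{7} = 135135 · 4782969/105413504 = 92335216545/15059072.
Numerically: E[X] ≈ 6131.5.

E[X] = 135135 · (9/14)^{7} = 92335216545/15059072 ≈ 6131.5.


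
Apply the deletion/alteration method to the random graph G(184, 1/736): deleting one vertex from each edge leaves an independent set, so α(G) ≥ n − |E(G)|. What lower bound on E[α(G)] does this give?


E[|E(G)|] = C(184, 2)·p = 16836 · (1/736) = 183/8.
E[α(G)] ≥ n − E[|E(G)|] = 184 − 183/8 = 1289/8.
Numerically: ≈ 161.12500.
(This is only a lower bound; the true E[α(G)] may be larger.)

E[α(G)] ≥ 1289/8 ≈ 161.12500.


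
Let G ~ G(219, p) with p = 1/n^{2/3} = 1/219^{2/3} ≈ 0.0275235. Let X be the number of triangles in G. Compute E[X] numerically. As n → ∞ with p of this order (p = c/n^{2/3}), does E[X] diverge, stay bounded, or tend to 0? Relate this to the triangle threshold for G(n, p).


Number of potential triangles: C(219, 3) = 1726669.
Each occurs with probability p³ ≈ (0.0275235)³ ≈ 2.08502742e-05.
By linearity: E[X] = C(219, 3)·p³ ≈ 1726669 · 2.08502742e-05 ≈ 36.001522.
Since α = 2/3 < 1, p = c/n^{2/3} ≫ 1/n is above the triangle threshold p ~ 1/n. Asymptotically E[X] ~ (c³/6)·n^{3(1−α)} = (1³/6)·n^{1} → ∞; triangles are abundant w.h.p.

E[X] ≈ 36.001522; in regime p = Θ(1/n^{2/3}) E[X] diverges (above the triangle threshold p ~ 1/n).


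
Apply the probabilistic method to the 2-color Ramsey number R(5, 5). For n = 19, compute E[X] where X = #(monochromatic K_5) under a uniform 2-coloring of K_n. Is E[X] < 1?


E[X] = C(19, 5) · 2^{1 − 10} = 11628 · 2^{−9} = 11628/512.
As a reduced fraction: E[X] = 2907/128 ≈ 22.7109375.
Is E[X] < 1? NO.
Since E[X] ≥ 1, the first-moment bound is inconclusive at n = 19; it does NOT by itself certify R(5, 5) > 19.

E[X] = 2907/128 ≈ 22.7109375; E[X] ≥ 1; first-moment method inconclusive here.


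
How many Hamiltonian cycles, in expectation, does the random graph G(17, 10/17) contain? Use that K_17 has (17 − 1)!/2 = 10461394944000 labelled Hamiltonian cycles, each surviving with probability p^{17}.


K_17 has (17 − 1)!/2 = 10461394944000 labelled Hamiltonian cycles.
For each such Hamiltonian cycle H, let X_H = 1 if all 17 edges of H are present in G. Then P[X_H = 1] = p^{17} = (10/17)^{17} = 100000000000000000/827240261886336764177.
By linearity of expectation: E[X] = Σ_H E[X_H] = 10461394944000 · p^{17} = 10461394944000 · 100000000000000000/827240261886336764177 = 1046139494400000000000000000000/827240261886336764177.
Numerically: E[X] ≈ 1.26461e+09.

E[X] = 10461394944000 · (10/17)^{17} = 1046139494400000000000000000000/827240261886336764177 ≈ 1.26461e+09.


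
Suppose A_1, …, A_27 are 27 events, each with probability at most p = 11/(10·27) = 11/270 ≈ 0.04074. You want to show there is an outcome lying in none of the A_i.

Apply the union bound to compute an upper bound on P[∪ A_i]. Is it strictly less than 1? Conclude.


Union bound: P[∪_{i=1}^{27} A_i] ≤ Σ_i P[A_i] ≤ 27·p = 27·(11/270) = 11/10.
Numerically: 11/10 ≈ 1.10000.
Is 11/10 < 1? NO.
Since the bound 11/10 is ≥ 1, the union bound is uninformative here; it does NOT by itself certify existence.

27·p = 11/10 ≈ 1.10000; existence NOT certified by the union bound.


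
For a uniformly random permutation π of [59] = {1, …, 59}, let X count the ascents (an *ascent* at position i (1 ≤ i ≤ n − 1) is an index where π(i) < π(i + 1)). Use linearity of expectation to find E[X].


Write X = Σ X_I over i = 1, …, 58, with X_I the indicator of one ascent.
There are 58 indicators.
For each fixed i, the pair (π(i), π(i+1)) is a uniformly random ordered pair of distinct values from {1, …, 59}; by symmetry P[π(i) < π(i+1)] = 1/2.
By linearity: E[X] = 58 · (1/2) = (59 − 1) · (1/2) = 29 ≈ 29.000.

E[X] = 29 = 29.000.


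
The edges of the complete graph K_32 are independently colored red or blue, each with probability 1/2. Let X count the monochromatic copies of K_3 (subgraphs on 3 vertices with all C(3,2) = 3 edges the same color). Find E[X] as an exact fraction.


Let X = Σ_S X_S over the C(32, 3) = 4960 subsets S of size 3, where X_S = 1 if the K_3 on S is monochromatic.
For a fixed S, the K_3 on S has C(3, 2) = 3 edges. P[all 3 edges red] = (1/2)^3, and likewise for blue, so P[monochromatic] = 2·(1/2)^3 = 2^{1 − 3} = 1/4.
By linearity of expectation: E[X] = C(32, 3) · 2^{1 − 3} = 4960 · 1/4 = 1240.
Numerically: E[X] ≈ 1240.000000.

E[X] = C(32,3)·2^(1−C(3,2)) = 1240 ≈ 1240.000000.


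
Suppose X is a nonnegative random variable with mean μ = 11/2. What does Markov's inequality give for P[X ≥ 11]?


μ = E[X] = 11/2, a = 11.
Markov: P[X ≥ 11] ≤ μ/a = (11/2)/11 = 1/2.
Numerically: ≈ 0.500.
(Since a = 11 > μ = 5.500, the bound 1/2 is < 1 and informative.)

P[X ≥ 11] ≤ 1/2 ≈ 0.500.


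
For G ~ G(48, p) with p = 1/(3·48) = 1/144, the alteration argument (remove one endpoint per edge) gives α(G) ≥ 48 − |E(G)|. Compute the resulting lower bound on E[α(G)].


E[|E(G)|] = C(48, 2)·p = 1128 · (1/144) = 47/6.
E[α(G)] ≥ n − E[|E(G)|] = 48 − 47/6 = 241/6.
Numerically: ≈ 40.1667.
(This is only a lower bound; the true E[α(G)] may be larger.)

E[α(G)] ≥ 241/6 ≈ 40.1667.


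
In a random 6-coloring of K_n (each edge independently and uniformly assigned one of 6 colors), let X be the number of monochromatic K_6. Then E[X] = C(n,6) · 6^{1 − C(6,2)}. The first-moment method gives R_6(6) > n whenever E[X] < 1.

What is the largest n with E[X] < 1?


We need C(n, 6) · 6^{1 − 15} < 1, i.e. C(n, 6) < 6^{15 − 1} = 78364164096.
Check values of n near the boundary:
  n = 194: C(194, 6) = 68482017072; 68482017072 < 78364164096? YES
  n = 195: C(195, 6) = 70656049360; 70656049360 < 78364164096? YES
  n = 196: C(196, 6) = 72887293024; 72887293024 < 78364164096? YES
  n = 197: C(197, 6) = 75176946208; 75176946208 < 78364164096? YES
  n = 198: C(198, 6) = 77526225777; 77526225777 < 78364164096? YES
  n = 199: C(199, 6) = 79936367511; 79936367511 < 78364164096? NO
  n = 200: C(200, 6) = 82408626300; 82408626300 < 78364164096? NO
  n = 201: C(201, 6) = 84944276340; 84944276340 < 78364164096? NO
The largest n with C(n, 6) < 78364164096 is n = 198 (where E[X] = 25842075259/26121388032 ≈ 0.9893). Hence R_6(6) > 198, i.e. R_6(6) ≥ 199.

Largest n = 198; hence R_6(6) > 198.


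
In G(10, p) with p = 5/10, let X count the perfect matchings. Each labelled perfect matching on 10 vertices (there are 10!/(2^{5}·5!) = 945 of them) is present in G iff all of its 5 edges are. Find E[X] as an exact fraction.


K_10 has 10!/(2^{5}·5!) = 945 labelled perfect matchings.
For each such perfect matching H, let X_H = 1 if all 5 edges of H are present in G. Then P[X_H = 1] = p^{5} = (1/2)^{5} = 1/32.
By linearity of expectation: E[X] = Σ_H E[X_H] = 945 · p^{5} = 945 · 1/32 = 945/32.
Numerically: E[X] ≈ 29.5.

E[X] = 945 · (1/2)^{5} = 945/32 ≈ 29.5.


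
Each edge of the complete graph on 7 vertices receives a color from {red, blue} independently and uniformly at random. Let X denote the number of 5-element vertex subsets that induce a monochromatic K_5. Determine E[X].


Let X = Σ_S X_S over the C(7, 5) = 21 subsets S of size 5, where X_S = 1 if the K_5 on S is monochromatic.
For a fixed S, the K_5 on S has C(5, 2) = 10 edges. P[all 10 edges red] = (1/2)^10, and likewise for blue, so P[monochromatic] = 2·(1/2)^10 = 2^{1 − 10} = 1/512.
Summing: E[X] = C(7, 5) · 2^{1 − 10} = 21 · 1/512 = 21/512.
Numerically: E[X] ≈ 0.0410.

E[X] = C(7,5)·2^(1−C(5,2)) = 21/512 ≈ 0.0410.


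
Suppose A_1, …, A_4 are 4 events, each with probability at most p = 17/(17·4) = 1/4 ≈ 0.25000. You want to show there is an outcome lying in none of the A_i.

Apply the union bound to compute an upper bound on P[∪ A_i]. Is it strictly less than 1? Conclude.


Union bound: P[∪_{i=1}^{4} A_i] ≤ Σ_i P[A_i] ≤ 4·p = 4·(1/4) = 1.
Numerically: 1 ≈ 1.00000.
Is 1 < 1? NO.
Since the bound 1 is ≥ 1, the union bound is uninformative here; it does NOT by itself certify existence.

4·p = 1 ≈ 1.00000; existence NOT certified by the union bound.


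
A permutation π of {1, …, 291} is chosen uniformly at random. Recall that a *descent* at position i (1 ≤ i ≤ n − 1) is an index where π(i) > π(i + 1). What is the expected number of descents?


Write X = Σ X_I over i = 1, …, 290, with X_I the indicator of one descent.
There are 290 indicators.
For each fixed i, the pair (π(i), π(i+1)) is a uniformly random ordered pair of distinct values from {1, …, 291}; by symmetry P[π(i) > π(i+1)] = 1/2.
By linearity: E[X] = 290 · (1/2) = (291 − 1) · (1/2) = 145 ≈ 145.000000.

E[X] = 145 = 145.000000.


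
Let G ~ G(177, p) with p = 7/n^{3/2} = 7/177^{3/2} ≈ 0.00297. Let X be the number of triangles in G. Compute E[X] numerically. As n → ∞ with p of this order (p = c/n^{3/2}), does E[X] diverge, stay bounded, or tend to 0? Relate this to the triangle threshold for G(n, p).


Number of potential triangles: C(177, 3) = 908600.
Each occurs with probability p³ ≈ (0.00297)³ ≈ 2.62672e-08.
By linearity: E[X] = C(177, 3)·p³ ≈ 908600 · 2.62672e-08 ≈ 0.024.
Since α = 3/2 > 1, p = c/n^{3/2} = o(1/n) is below the triangle threshold p ~ 1/n. Asymptotically E[X] ~ (c³/6)·n^{3(1−α)} = (7³/6)·n^{-1.5} → 0, so by Markov's inequality G has no triangles w.h.p.

E[X] ≈ 0.024; in regime p = Θ(1/n^{3/2}) E[X] tends to 0 (below the triangle threshold p ~ 1/n).


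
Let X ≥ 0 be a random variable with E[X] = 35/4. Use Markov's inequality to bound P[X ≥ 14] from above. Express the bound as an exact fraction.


μ = E[X] = 35/4, a = 14.
Markov: P[X ≥ 14] ≤ μ/a = (35/4)/14 = 5/8.
Numerically: ≈ 0.6250.
(Since a = 14 > μ = 8.7500, the bound 5/8 is < 1 and informative.)

P[X ≥ 14] ≤ 5/8 ≈ 0.6250.


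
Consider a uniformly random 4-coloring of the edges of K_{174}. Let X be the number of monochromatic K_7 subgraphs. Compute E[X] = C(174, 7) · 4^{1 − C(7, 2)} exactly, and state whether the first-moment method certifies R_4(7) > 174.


E[X] = C(174, 7) · 4^{1 − 21} = 847879782984 · 4^{−20} = 847879782984/1099511627776.
As a reduced fraction: E[X] = 105984972873/137438953472 ≈ 0.771.
Is E[X] < 1? YES.
Since E[X] < 1, there exists a 4-coloring of K_{174} with no monochromatic K_7; hence R_4(7) > 174.

E[X] = 105984972873/137438953472 ≈ 0.771; E[X] < 1, so R_4(7) > 174.


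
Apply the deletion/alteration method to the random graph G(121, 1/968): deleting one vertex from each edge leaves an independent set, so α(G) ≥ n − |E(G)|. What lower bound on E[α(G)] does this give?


E[|E(G)|] = C(121, 2)·p = 7260 · (1/968) = 15/2.
E[α(G)] ≥ n − E[|E(G)|] = 121 − 15/2 = 227/2.
Numerically: ≈ 113.5000.
(This is only a lower bound; the true E[α(G)] may be larger.)

E[α(G)] ≥ 227/2 ≈ 113.5000.


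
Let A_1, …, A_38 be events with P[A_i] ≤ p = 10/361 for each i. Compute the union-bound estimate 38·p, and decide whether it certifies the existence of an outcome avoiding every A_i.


Union bound: P[∪_{i=1}^{38} A_i] ≤ Σ_i P[A_i] ≤ 38·p = 38·(10/361) = 20/19.
Numerically: 20/19 ≈ 1.05263.
Is 20/19 < 1? NO.
Since the bound 20/19 is ≥ 1, the union bound is uninformative here; it does NOT by itself certify existence.

38·p = 20/19 ≈ 1.05263; existence NOT certified by the union bound.


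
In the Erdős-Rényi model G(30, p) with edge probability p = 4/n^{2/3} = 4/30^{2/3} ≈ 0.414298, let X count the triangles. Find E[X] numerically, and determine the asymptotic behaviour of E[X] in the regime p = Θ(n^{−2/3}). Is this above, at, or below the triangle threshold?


Number of potential triangles: C(30, 3) = 4060.
Each occurs with probability p³ ≈ (0.414298)³ ≈ 7.11111111e-02.
By linearity: E[X] = C(30, 3)·p³ ≈ 4060 · 7.11111111e-02 ≈ 288.711111.
Since α = 2/3 < 1, p = c/n^{2/3} ≫ 1/n is above the triangle threshold p ~ 1/n. Asymptotically E[X] ~ (c³/6)·n^{3(1−α)} = (4³/6)·n^{1} → ∞; triangles are abundant w.h.p.

E[X] ≈ 288.711111; in regime p = Θ(1/n^{2/3}) E[X] diverges (above the triangle threshold p ~ 1/n).


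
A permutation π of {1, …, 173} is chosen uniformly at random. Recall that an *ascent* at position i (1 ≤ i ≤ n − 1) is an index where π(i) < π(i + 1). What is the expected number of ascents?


Write X = Σ X_I over i = 1, …, 172, with X_I the indicator of one ascent.
There are 172 indicators.
For each fixed i, the pair (π(i), π(i+1)) is a uniformly random ordered pair of distinct values from {1, …, 173}; by symmetry P[π(i) < π(i+1)] = 1/2.
By linearity: E[X] = 172 · (1/2) = (173 − 1) · (1/2) = 86 ≈ 86.00000.

E[X] = 86 = 86.00000.


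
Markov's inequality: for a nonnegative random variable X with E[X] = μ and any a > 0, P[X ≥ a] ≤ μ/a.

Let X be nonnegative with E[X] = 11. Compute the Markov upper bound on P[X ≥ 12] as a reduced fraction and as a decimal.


μ = E[X] = 11, a = 12.
Markov: P[X ≥ 12] ≤ μ/a = (11)/12 = 11/12.
Numerically: ≈ 0.917.
(Since a = 12 > μ = 11.000, the bound 11/12 is < 1 and informative.)

P[X ≥ 12] ≤ 11/12 ≈ 0.917.


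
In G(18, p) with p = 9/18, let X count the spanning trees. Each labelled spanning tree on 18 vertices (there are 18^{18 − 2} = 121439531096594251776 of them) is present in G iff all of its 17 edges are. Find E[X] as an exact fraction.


K_18 has 18^{18 − 2} = 121439531096594251776 labelled spanning trees.
For each such spanning tree H, let X_H = 1 if all 17 edges of H are present in G. Then P[X_H = 1] = p^{17} = (1/2)^{17} = 1/131072.
Summing the indicators: E[X] = Σ_H E[X_H] = 121439531096594251776 · p^{17} = 121439531096594251776 · 1/131072 = 1853020188851841/2.
Numerically: E[X] ≈ 9.2651e+14.

E[X] = 121439531096594251776 · (1/2)^{17} = 1853020188851841/2 ≈ 9.2651e+14.


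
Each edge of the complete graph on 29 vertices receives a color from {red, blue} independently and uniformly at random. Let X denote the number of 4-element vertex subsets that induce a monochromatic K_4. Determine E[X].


Let X = Σ_S X_S over the C(29, 4) = 23751 subsets S of size 4, where X_S = 1 if the K_4 on S is monochromatic.
For a fixed S, the K_4 on S has C(4, 2) = 6 edges. P[all 6 edges red] = (1/2)^6, and likewise for blue, so P[monochromatic] = 2·(1/2)^6 = 2^{1 − 6} = 1/32.
Summing: E[X] = C(29, 4) · 2^{1 − 6} = 23751 · 1/32 = 23751/32.
Numerically: E[X] ≈ 742.2188.

E[X] = C(29,4)·2^(1−C(4,2)) = 23751/32 ≈ 742.2188.


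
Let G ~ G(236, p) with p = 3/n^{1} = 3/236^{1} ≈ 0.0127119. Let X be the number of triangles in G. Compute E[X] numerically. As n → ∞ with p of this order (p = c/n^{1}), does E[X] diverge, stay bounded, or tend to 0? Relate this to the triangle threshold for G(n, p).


Number of potential triangles: C(236, 3) = 2162940.
Each occurs with probability p³ ≈ (0.0127119)³ ≈ 2.05412920e-06.
By linearity: E[X] = C(236, 3)·p³ ≈ 2162940 · 2.05412920e-06 ≈ 4.442958.
Here α = 1, so p = 3/n is exactly at the triangle threshold p ~ 1/n. Asymptotically E[X] → c³/6 = 3³/6 = 9/2 ≈ 4.500000, a bounded constant. In this regime the triangle count is asymptotically Poisson(c³/6).

E[X] ≈ 4.442958; in regime p = Θ(1/n^{1}) E[X] stays bounded (at the triangle threshold p ~ 1/n).


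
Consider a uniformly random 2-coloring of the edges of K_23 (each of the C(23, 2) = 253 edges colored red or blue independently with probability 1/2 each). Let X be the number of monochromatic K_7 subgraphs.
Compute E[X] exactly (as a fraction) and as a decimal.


Let X = Σ_S X_S over the C(23, 7) = 245157 subsets S of size 7, where X_S = 1 if the K_7 on S is monochromatic.
For a fixed S, the K_7 on S has C(7, 2) = 21 edges. P[all 21 edges red] = (1/2)^21, and likewise for blue, so P[monochromatic] = 2·(1/2)^21 = 2^{1 − 21} = 1/1048576.
Summing: E[X] = C(23, 7) · 2^{1 − 21} = 245157 · 1/1048576 = 245157/1048576.
Numerically: E[X] ≈ 0.2338.

E[X] = C(23,7)·2^(1−C(7,2)) = 245157/1048576 ≈ 0.2338.


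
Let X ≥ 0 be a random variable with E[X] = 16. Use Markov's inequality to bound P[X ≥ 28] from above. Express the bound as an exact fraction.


μ = E[X] = 16, a = 28.
Markov: P[X ≥ 28] ≤ μ/a = (16)/28 = 4/7.
Numerically: ≈ 0.571.
(Since a = 28 > μ = 16.000, the bound 4/7 is < 1 and informative.)

P[X ≥ 28] ≤ 4/7 ≈ 0.571.


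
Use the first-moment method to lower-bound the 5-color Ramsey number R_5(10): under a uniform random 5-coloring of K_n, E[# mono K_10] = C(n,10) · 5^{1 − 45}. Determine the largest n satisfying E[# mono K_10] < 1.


We need C(n, 10) · 5^{1 − 45} < 1, i.e. C(n, 10) < 5^{45 − 1} = 5684341886080801486968994140625.
Check values of n near the boundary:
  n = 5389: C(5389, 10) = 5645340767466558997768874792926; 5645340767466558997768874792926 < 5684341886080801486968994140625? YES
  n = 5390: C(5390, 10) = 5655833965919099070255434039753; 5655833965919099070255434039753 < 5684341886080801486968994140625? YES
  n = 5391: C(5391, 10) = 5666344714787188828795213697883; 5666344714787188828795213697883 < 5684341886080801486968994140625? YES
  n = 5392: C(5392, 10) = 5676873040158402483252283957448; 5676873040158402483252283957448 < 5684341886080801486968994140625? YES
  n = 5393: C(5393, 10) = 5687418968154238267170642278008; 5687418968154238267170642278008 < 5684341886080801486968994140625? NO
The largest n with C(n, 10) < 5684341886080801486968994140625 is n = 5392 (where E[X] = 5676873040158402483252283957448/5684341886080801486968994140625 ≈ 0.998686). Hence R_5(10) > 5392, i.e. R_5(10) ≥ 5393.

Largest n = 5392; hence R_5(10) > 5392.


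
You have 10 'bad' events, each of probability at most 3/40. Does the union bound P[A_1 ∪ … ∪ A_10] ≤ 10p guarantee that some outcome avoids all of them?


Union bound: P[∪_{i=1}^{10} A_i] ≤ Σ_i P[A_i] ≤ 10·p = 10·(3/40) = 3/4.
Numerically: 3/4 ≈ 0.7500.
Is 3/4 < 1? YES.
Since P[∪ A_i] ≤ 3/4 < 1, the complement has P[∩ A_i^c] ≥ 1 − 3/4 = 1/4 > 0, so some outcome avoids every A_i.

10·p = 3/4 ≈ 0.7500; existence CERTIFIED by the union bound.


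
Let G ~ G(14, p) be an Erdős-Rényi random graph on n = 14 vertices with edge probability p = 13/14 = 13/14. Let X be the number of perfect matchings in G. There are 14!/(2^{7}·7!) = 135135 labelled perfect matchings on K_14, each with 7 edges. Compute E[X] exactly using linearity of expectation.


K_14 has 14!/(2^{7}·7!) = 135135 labelled perfect matchings.
For each such perfect matching H, let X_H = 1 if all 7 edges of H are present in G. Then P[X_H = 1] = p^{7} = (13/14)^{7} = 62748517/105413504.
By linearity: E[X] = Σ_H E[X_H] = 135135 · p^{7} = 135135 · 62748517/105413504 = 1211360120685/15059072.
Numerically: E[X] ≈ 8.044e+04.

E[X] = 135135 · (13/14)^{7} = 1211360120685/15059072 ≈ 8.044e+04.


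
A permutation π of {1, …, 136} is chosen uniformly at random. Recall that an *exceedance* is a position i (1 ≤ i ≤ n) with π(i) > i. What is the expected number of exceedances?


Write X = Σ_{i=1}^{136} X_i, where X_i = 1_{π(i) > i}.
For each fixed i, π(i) is uniform over {1, …, 136} (marginal of a uniform permutation), so P[π(i) > i] = (n − i)/n. Summing: Σ_{i=1}^{136} (n − i)/n = (0 + 1 + … + 135)/136 = 136(136 − 1)/(2·136) = (136 − 1)/2.
Hence E[X] = Σ_{i=1}^{136} (136 − i)/136 = 135/2 ≈ 67.500000.

E[X] = 135/2 = 67.500000.


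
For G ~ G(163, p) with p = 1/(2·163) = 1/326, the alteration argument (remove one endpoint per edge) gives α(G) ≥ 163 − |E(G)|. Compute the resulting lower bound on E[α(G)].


E[|E(G)|] = C(163, 2)·p = 13203 · (1/326) = 81/2.
E[α(G)] ≥ n − E[|E(G)|] = 163 − 81/2 = 245/2.
Numerically: ≈ 122.5000.
(This is only a lower bound; the true E[α(G)] may be larger.)

E[α(G)] ≥ 245/2 ≈ 122.5000.


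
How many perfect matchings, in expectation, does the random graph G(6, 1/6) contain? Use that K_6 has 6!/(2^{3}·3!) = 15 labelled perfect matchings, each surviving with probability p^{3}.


K_6 has 6!/(2^{3}·3!) = 15 labelled perfect matchings.
For each such perfect matching H, let X_H = 1 if all 3 edges of H are present in G. Then P[X_H = 1] = p^{3} = (1/6)^{3} = 1/216.
By linearity of expectation: E[X] = Σ_H E[X_H] = 15 · p^{3} = 15 · 1/216 = 5/72.
Numerically: E[X] ≈ 0.0694.

E[X] = 15 · (1/6)^{3} = 5/72 ≈ 0.0694.


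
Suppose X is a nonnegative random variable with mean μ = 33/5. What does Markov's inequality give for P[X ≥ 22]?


μ = E[X] = 33/5, a = 22.
Markov: P[X ≥ 22] ≤ μ/a = (33/5)/22 = 3/10.
Numerically: ≈ 0.300000.
(Since a = 22 > μ = 6.600000, the bound 3/10 is < 1 and informative.)

P[X ≥ 22] ≤ 3/10 ≈ 0.300000.


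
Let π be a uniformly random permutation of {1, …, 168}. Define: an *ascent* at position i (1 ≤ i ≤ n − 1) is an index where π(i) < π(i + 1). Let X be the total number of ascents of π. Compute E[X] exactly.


Write X = Σ X_I over i = 1, …, 167, with X_I the indicator of one ascent.
There are 167 indicators.
For each fixed i, the pair (π(i), π(i+1)) is a uniformly random ordered pair of distinct values from {1, …, 168}; by symmetry P[π(i) < π(i+1)] = 1/2.
By linearity: E[X] = 167 · (1/2) = (168 − 1) · (1/2) = 167/2 ≈ 83.5000.

E[X] = 167/2 = 83.5000.


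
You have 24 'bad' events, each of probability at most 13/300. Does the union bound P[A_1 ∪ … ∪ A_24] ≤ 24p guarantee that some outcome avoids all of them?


Union bound: P[∪_{i=1}^{24} A_i] ≤ Σ_i P[A_i] ≤ 24·p = 24·(13/300) = 26/25.
Numerically: 26/25 ≈ 1.040.
Is 26/25 < 1? NO.
Since the bound 26/25 is ≥ 1, the union bound is uninformative here; it does NOT by itself certify existence.

24·p = 26/25 ≈ 1.040; existence NOT certified by the union bound.


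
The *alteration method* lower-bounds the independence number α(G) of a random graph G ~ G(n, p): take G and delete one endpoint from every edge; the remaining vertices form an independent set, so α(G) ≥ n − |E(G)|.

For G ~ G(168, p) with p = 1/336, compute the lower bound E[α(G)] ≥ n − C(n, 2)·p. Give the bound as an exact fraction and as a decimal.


E[|E(G)|] = C(168, 2)·p = 14028 · (1/336) = 167/4.
E[α(G)] ≥ n − E[|E(G)|] = 168 − 167/4 = 505/4.
Numerically: ≈ 126.250000.
(This is only a lower bound; the true E[α(G)] may be larger.)

E[α(G)] ≥ 505/4 ≈ 126.250000.


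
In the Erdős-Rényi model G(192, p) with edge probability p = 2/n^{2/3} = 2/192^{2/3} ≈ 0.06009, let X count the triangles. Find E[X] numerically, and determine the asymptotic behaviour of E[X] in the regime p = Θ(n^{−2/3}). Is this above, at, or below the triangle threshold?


Number of potential triangles: C(192, 3) = 1161280.
Each occurs with probability p³ ≈ (0.06009)³ ≈ 2.170139e-04.
By linearity: E[X] = C(192, 3)·p³ ≈ 1161280 · 2.170139e-04 ≈ 252.0139.
Since α = 2/3 < 1, p = c/n^{2/3} ≫ 1/n is above the triangle threshold p ~ 1/n. Asymptotically E[X] ~ (c³/6)·n^{3(1−α)} = (2³/6)·n^{1} → ∞; triangles are abundant w.h.p.

E[X] ≈ 252.0139; in regime p = Θ(1/n^{2/3}) E[X] diverges (above the triangle threshold p ~ 1/n).


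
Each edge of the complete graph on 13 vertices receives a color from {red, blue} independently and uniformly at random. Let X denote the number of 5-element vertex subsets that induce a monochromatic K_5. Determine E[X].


Let X = Σ_S X_S over the C(13, 5) = 1287 subsets S of size 5, where X_S = 1 if the K_5 on S is monochromatic.
For a fixed S, the K_5 on S has C(5, 2) = 10 edges. P[all 10 edges red] = (1/2)^10, and likewise for blue, so P[monochromatic] = 2·(1/2)^10 = 2^{1 − 10} = 1/512.
By linearity of expectation: E[X] = C(13, 5) · 2^{1 − 10} = 1287 · 1/512 = 1287/512.
Numerically: E[X] ≈ 2.5137.

E[X] = C(13,5)·2^(1−C(5,2)) = 1287/512 ≈ 2.5137.


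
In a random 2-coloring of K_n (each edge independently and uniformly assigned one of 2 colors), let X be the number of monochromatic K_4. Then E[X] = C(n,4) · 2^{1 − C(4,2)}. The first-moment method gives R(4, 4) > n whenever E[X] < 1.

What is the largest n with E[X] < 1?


We need C(n, 4) · 2^{1 − 6} < 1, i.e. C(n, 4) < 2^{6 − 1} = 32.
Check values of n near the boundary:
  n = 4: C(4, 4) = 1; 1 < 32? YES
  n = 5: C(5, 4) = 5; 5 < 32? YES
  n = 6: C(6, 4) = 15; 15 < 32? YES
  n = 7: C(7, 4) = 35; 35 < 32? NO
  n = 8: C(8, 4) = 70; 70 < 32? NO
  n = 9: C(9, 4) = 126; 126 < 32? NO
The largest n with C(n, 4) < 32 is n = 6 (where E[X] = 15/32 ≈ 0.468750). Hence R(4, 4) > 6, i.e. R(4, 4) ≥ 7.

Largest n = 6; hence R(4, 4) > 6.


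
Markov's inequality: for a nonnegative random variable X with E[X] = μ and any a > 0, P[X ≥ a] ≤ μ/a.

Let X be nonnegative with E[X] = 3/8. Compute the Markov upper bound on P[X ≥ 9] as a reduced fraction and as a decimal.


μ = E[X] = 3/8, a = 9.
Markov: P[X ≥ 9] ≤ μ/a = (3/8)/9 = 1/24.
Numerically: ≈ 0.0417.
(Since a = 9 > μ = 0.3750, the bound 1/24 is < 1 and informative.)

P[X ≥ 9] ≤ 1/24 ≈ 0.0417.


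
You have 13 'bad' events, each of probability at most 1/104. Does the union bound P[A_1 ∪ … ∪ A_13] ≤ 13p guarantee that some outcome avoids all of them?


Union bound: P[∪_{i=1}^{13} A_i] ≤ Σ_i P[A_i] ≤ 13·p = 13·(1/104) = 1/8.
Numerically: 1/8 ≈ 0.125.
Is 1/8 < 1? YES.
Since P[∪ A_i] ≤ 1/8 < 1, the complement has P[∩ A_i^c] ≥ 1 − 1/8 = 7/8 > 0, so some outcome avoids every A_i.

13·p = 1/8 ≈ 0.125; existence CERTIFIED by the union bound.


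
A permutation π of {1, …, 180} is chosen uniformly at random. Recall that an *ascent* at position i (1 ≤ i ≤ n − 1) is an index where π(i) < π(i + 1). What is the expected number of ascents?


Write X = Σ X_I over i = 1, …, 179, with X_I the indicator of one ascent.
There are 179 indicators.
For each fixed i, the pair (π(i), π(i+1)) is a uniformly random ordered pair of distinct values from {1, …, 180}; by symmetry P[π(i) < π(i+1)] = 1/2.
By linearity: E[X] = 179 · (1/2) = (180 − 1) · (1/2) = 179/2 ≈ 89.50000.

E[X] = 179/2 = 89.50000.


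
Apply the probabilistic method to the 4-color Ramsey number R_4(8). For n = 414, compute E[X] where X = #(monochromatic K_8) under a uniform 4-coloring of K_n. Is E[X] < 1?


E[X] = C(414, 8) · 4^{1 − 28} = 19995425223496173 · 4^{−27} = 19995425223496173/18014398509481984.
As a reduced fraction: E[X] = 19995425223496173/18014398509481984 ≈ 1.1099691.
Is E[X] < 1? NO.
Since E[X] ≥ 1, the first-moment bound is inconclusive at n = 414; it does NOT by itself certify R_4(8) > 414.

E[X] = 19995425223496173/18014398509481984 ≈ 1.1099691; E[X] ≥ 1; first-moment method inconclusive here.


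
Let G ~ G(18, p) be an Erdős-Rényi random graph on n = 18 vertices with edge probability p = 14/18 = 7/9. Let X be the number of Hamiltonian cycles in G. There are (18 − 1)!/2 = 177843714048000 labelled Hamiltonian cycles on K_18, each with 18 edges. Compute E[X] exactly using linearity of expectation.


K_18 has (18 − 1)!/2 = 177843714048000 labelled Hamiltonian cycles.
For each such Hamiltonian cycle H, let X_H = 1 if all 18 edges of H are present in G. Then P[X_H = 1] = p^{18} = (7/9)^{18} = 1628413597910449/150094635296999121.
By linearity of expectation: E[X] = Σ_H E[X_H] = 177843714048000 · p^{18} = 177843714048000 · 1628413597910449/150094635296999121 = 397260798708725298034688000/205891132094649.
Numerically: E[X] ≈ 1.9295e+12.

E[X] = 177843714048000 · (7/9)^{18} = 397260798708725298034688000/205891132094649 ≈ 1.9295e+12.
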